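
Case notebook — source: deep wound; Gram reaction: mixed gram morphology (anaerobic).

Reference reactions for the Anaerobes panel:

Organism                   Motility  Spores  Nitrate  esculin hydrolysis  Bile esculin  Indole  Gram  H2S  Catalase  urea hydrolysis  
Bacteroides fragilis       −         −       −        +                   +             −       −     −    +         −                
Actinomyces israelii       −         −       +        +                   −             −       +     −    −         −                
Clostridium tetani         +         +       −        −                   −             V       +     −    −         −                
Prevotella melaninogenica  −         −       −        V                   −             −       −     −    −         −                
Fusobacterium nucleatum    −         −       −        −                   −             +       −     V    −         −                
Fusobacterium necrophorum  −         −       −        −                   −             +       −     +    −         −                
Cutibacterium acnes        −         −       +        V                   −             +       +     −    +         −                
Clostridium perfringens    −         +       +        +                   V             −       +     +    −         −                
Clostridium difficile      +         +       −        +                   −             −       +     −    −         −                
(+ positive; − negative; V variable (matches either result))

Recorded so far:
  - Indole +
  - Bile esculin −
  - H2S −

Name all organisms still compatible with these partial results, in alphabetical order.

Clostridium tetani, Cutibacterium acnes, Fusobacterium nucleatum

Indole +: excludes 5 organisms — 4 left.
H2S −: excludes Fusobacterium necrophorum — 3 left.
Bile esculin −: all 3 remaining candidates are consistent.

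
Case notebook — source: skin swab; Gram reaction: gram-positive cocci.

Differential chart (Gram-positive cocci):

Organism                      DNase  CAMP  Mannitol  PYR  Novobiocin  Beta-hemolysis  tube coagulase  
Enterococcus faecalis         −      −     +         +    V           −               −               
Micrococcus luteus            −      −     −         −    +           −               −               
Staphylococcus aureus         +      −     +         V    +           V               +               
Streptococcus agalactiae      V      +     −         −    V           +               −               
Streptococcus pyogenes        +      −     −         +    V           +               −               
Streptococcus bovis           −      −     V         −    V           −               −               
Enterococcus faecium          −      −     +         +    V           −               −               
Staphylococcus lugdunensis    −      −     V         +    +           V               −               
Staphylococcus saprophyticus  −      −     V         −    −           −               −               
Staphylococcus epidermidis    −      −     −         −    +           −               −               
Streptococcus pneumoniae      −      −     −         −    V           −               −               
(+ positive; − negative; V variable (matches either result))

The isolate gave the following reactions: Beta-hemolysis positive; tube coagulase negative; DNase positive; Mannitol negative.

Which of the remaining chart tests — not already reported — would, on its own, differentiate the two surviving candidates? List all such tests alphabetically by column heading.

CAMP, PYR

Mannitol −: excludes Enterococcus faecalis, Staphylococcus aureus, Enterococcus faecium — 8 left.
tube coagulase −: all 8 remaining candidates are consistent.
Beta-hemolysis +: excludes 5 organisms — 3 left.
DNase +: excludes Staphylococcus lugdunensis — 2 left.
Two candidates remain: Streptococcus agalactiae and Streptococcus pyogenes.
  CAMP: Streptococcus agalactiae +, Streptococcus pyogenes − — discriminates.
  PYR: Streptococcus agalactiae −, Streptococcus pyogenes + — discriminates.
  Novobiocin: V vs V — variable for at least one, does not separate.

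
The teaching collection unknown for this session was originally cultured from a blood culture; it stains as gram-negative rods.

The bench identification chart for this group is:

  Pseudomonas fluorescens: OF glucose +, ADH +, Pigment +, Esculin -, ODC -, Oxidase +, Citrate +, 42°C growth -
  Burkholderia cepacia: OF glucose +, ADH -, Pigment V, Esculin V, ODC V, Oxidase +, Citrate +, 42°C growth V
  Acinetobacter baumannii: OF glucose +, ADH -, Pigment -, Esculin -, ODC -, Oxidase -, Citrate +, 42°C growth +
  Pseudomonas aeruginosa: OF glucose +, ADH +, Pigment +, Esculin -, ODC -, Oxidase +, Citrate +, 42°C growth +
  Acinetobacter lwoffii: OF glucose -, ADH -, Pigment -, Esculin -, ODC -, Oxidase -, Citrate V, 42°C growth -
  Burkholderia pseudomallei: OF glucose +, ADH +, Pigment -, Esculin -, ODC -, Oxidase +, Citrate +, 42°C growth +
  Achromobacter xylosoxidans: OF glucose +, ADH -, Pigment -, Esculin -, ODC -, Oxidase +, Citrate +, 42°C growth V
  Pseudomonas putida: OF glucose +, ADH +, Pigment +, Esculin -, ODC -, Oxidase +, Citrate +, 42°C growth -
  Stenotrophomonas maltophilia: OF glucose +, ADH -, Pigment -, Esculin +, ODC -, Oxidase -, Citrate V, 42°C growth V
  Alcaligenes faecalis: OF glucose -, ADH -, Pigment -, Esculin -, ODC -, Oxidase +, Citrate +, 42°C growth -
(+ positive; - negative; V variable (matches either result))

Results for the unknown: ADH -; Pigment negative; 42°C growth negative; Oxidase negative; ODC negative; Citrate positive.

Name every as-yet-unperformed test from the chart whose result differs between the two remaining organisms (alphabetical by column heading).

ODC -: all 10 remaining candidates are consistent.
Citrate +: all 10 remaining candidates are consistent.
ADH -: excludes Pseudomonas fluorescens, Pseudomonas aeruginosa, Burkholderia pseudomallei, Pseudomonas putida — 6 left.
42°C growth -: excludes Acinetobacter baumannii — 5 left.
Pigment -: all 5 remaining candidates are consistent.
Oxidase -: excludes Burkholderia cepacia, Achromobacter xylosoxidans, Alcaligenes faecalis — 2 left.
Two candidates remain: Acinetobacter lwoffii and Stenotrophomonas maltophilia.
  OF glucose: Acinetobacter lwoffii -, Stenotrophomonas maltophilia + — discriminates.
  Esculin: Acinetobacter lwoffii -, Stenotrophomonas maltophilia + — discriminates.

Esculin, OF glucose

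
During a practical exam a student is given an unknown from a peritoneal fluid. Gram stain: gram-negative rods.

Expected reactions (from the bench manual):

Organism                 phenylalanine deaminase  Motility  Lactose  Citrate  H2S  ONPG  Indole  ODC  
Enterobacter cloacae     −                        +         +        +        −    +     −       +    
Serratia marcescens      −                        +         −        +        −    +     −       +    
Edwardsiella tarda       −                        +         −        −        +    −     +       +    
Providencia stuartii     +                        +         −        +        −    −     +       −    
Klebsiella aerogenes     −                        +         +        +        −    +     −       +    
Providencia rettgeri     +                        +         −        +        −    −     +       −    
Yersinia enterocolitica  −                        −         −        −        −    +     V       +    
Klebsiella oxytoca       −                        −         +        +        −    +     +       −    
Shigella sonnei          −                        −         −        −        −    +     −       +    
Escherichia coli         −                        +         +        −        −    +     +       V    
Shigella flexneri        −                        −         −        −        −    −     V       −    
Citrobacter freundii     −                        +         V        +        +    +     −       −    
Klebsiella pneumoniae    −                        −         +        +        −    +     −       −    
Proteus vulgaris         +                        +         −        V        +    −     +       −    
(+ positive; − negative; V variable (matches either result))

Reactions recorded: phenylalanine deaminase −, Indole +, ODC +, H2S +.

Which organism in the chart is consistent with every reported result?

Indole +: excludes 6 organisms — 8 left.
H2S +: excludes 6 organisms — 2 left.
ODC +: excludes Proteus vulgaris — 1 left.
phenylalanine deaminase −: the one remaining candidate is consistent.

Edwardsiella tarda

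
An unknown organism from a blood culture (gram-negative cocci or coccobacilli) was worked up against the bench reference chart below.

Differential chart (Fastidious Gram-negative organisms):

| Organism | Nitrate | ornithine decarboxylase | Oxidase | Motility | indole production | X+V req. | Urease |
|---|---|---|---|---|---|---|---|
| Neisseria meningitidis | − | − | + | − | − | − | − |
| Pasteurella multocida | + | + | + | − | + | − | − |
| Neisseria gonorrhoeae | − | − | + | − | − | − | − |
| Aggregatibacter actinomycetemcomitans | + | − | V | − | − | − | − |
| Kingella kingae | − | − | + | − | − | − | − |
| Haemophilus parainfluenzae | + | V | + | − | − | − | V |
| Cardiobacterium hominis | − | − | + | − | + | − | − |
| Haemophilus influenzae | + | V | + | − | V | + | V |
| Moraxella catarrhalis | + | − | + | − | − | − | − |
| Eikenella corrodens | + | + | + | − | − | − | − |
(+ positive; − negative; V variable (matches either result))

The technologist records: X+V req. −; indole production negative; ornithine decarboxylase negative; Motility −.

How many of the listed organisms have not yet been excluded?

6

indole production −: excludes Pasteurella multocida, Cardiobacterium hominis — 8 left.
Motility −: all 8 remaining candidates are consistent.
ornithine decarboxylase −: excludes Eikenella corrodens — 7 left.
X+V req. −: excludes Haemophilus influenzae — 6 left.
Still consistent: Aggregatibacter actinomycetemcomitans, Haemophilus parainfluenzae, Kingella kingae, Moraxella catarrhalis, Neisseria gonorrhoeae, Neisseria meningitidis.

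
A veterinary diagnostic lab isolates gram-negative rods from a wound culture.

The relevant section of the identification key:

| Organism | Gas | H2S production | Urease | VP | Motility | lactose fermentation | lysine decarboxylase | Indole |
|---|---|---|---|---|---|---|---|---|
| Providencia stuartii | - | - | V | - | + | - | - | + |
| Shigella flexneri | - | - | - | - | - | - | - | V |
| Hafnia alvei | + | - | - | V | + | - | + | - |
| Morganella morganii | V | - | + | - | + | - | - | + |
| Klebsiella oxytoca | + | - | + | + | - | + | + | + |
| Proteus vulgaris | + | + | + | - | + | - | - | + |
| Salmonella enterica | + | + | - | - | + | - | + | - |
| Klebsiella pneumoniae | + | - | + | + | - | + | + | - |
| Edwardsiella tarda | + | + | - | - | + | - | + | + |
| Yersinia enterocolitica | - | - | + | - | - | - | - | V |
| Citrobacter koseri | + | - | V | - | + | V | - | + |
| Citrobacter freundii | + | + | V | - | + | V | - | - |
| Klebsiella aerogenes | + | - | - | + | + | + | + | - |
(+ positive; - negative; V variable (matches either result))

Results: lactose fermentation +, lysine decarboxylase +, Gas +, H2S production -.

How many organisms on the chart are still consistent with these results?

3

Gas +: excludes Providencia stuartii, Shigella flexneri, Yersinia enterocolitica — 10 left.
lactose fermentation +: excludes 5 organisms — 5 left.
H2S production -: excludes Citrobacter freundii — 4 left.
lysine decarboxylase +: excludes Citrobacter koseri — 3 left.
Still consistent: Klebsiella aerogenes, Klebsiella oxytoca, Klebsiella pneumoniae.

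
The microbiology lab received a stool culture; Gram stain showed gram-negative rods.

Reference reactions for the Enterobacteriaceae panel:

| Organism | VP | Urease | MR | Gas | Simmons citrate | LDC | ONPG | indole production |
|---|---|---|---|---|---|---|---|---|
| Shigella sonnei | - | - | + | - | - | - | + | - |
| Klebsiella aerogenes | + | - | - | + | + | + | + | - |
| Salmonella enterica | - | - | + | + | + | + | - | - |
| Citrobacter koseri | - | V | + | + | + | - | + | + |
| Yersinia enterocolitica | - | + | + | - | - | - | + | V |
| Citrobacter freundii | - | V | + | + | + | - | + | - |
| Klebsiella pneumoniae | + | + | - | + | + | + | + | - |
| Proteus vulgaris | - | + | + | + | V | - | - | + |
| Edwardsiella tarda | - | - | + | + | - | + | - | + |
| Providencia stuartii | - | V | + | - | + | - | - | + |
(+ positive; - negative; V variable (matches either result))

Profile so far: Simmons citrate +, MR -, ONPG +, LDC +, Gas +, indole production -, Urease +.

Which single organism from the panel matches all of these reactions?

Klebsiella pneumoniae

Simmons citrate +: excludes Shigella sonnei, Yersinia enterocolitica, Edwardsiella tarda — 7 left.
Urease +: excludes Klebsiella aerogenes, Salmonella enterica — 5 left.
indole production -: excludes Citrobacter koseri, Proteus vulgaris, Providencia stuartii — 2 left.
Gas +: all 2 remaining candidates are consistent.
LDC +: excludes Citrobacter freundii — 1 left.
ONPG +: the one remaining candidate is consistent.
MR -: the one remaining candidate is consistent.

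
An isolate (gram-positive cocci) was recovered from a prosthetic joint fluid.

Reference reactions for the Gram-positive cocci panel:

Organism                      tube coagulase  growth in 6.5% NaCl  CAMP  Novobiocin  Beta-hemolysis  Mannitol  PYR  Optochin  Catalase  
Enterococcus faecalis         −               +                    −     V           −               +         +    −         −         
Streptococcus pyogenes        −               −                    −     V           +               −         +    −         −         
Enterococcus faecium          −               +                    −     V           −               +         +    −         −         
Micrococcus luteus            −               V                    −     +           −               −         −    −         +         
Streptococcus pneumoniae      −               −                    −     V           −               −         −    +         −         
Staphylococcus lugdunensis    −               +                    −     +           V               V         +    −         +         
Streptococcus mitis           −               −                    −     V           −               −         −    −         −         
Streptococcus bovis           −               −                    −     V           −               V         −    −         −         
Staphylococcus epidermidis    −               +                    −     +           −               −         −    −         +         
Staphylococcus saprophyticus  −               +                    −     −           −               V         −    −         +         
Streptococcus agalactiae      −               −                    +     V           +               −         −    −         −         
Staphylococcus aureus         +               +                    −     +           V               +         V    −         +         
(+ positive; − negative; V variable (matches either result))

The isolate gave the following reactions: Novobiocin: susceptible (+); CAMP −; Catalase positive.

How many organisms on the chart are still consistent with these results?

Catalase +: excludes 7 organisms — 5 left.
CAMP −: all 5 remaining candidates are consistent.
Novobiocin +: excludes Staphylococcus saprophyticus — 4 left.
Still consistent: Micrococcus luteus, Staphylococcus aureus, Staphylococcus epidermidis, Staphylococcus lugdunensis.

4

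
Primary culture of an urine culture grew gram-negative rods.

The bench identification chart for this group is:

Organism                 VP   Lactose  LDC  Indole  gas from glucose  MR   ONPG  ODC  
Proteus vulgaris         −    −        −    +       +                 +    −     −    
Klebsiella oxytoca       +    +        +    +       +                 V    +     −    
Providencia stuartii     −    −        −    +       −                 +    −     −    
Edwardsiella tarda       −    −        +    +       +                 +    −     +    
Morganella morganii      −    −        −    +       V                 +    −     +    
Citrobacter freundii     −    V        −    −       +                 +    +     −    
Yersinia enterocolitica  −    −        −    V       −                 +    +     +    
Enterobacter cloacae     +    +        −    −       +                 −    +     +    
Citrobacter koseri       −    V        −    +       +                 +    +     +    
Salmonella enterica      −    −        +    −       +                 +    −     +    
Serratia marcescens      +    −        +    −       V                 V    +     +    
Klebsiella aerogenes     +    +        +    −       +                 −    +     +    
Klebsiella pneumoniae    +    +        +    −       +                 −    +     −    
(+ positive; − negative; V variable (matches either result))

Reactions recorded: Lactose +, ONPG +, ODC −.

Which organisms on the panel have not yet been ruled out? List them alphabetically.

Citrobacter freundii, Klebsiella oxytoca, Klebsiella pneumoniae

ODC −: excludes 8 organisms — 5 left.
ONPG +: excludes Proteus vulgaris, Providencia stuartii — 3 left.
Lactose +: all 3 remaining candidates are consistent.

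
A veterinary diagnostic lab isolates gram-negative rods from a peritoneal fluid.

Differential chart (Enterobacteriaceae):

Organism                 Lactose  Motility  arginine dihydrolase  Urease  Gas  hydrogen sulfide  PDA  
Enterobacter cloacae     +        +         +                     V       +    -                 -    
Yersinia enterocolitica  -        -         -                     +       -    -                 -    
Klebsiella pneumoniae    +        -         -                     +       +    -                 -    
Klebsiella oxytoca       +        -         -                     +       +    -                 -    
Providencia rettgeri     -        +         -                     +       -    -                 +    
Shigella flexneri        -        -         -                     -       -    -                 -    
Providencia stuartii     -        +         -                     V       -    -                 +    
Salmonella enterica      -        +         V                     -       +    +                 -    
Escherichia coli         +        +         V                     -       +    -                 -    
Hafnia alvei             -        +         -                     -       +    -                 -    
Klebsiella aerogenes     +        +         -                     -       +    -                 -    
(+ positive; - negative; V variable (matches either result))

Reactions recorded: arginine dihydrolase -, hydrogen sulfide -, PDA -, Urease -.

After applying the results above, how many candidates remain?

Urease -: excludes Yersinia enterocolitica, Klebsiella pneumoniae, Klebsiella oxytoca, Providencia rettgeri — 7 left.
hydrogen sulfide -: excludes Salmonella enterica — 6 left.
PDA -: excludes Providencia stuartii — 5 left.
arginine dihydrolase -: excludes Enterobacter cloacae — 4 left.
Still consistent: Escherichia coli, Hafnia alvei, Klebsiella aerogenes, Shigella flexneri.

4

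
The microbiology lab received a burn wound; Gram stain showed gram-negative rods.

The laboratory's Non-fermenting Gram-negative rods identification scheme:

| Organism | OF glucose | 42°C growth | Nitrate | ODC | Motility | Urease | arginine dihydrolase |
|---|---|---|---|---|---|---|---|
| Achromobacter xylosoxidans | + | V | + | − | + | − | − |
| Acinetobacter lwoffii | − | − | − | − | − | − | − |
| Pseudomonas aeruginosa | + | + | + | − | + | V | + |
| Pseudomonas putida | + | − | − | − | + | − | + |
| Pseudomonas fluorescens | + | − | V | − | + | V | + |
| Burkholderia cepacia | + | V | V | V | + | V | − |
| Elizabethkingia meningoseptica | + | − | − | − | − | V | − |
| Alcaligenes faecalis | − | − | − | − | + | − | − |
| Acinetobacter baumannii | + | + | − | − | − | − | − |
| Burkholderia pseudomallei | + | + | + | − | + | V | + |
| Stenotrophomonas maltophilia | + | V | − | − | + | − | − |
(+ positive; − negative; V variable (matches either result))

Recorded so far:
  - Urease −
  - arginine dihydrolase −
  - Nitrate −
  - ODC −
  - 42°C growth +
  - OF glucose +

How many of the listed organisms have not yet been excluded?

3

OF glucose +: excludes Acinetobacter lwoffii, Alcaligenes faecalis — 9 left.
42°C growth +: excludes Pseudomonas putida, Pseudomonas fluorescens, Elizabethkingia meningoseptica — 6 left.
Urease −: all 6 remaining candidates are consistent.
ODC −: all 6 remaining candidates are consistent.
arginine dihydrolase −: excludes Pseudomonas aeruginosa, Burkholderia pseudomallei — 4 left.
Nitrate −: excludes Achromobacter xylosoxidans — 3 left.
Still consistent: Acinetobacter baumannii, Burkholderia cepacia, Stenotrophomonas maltophilia.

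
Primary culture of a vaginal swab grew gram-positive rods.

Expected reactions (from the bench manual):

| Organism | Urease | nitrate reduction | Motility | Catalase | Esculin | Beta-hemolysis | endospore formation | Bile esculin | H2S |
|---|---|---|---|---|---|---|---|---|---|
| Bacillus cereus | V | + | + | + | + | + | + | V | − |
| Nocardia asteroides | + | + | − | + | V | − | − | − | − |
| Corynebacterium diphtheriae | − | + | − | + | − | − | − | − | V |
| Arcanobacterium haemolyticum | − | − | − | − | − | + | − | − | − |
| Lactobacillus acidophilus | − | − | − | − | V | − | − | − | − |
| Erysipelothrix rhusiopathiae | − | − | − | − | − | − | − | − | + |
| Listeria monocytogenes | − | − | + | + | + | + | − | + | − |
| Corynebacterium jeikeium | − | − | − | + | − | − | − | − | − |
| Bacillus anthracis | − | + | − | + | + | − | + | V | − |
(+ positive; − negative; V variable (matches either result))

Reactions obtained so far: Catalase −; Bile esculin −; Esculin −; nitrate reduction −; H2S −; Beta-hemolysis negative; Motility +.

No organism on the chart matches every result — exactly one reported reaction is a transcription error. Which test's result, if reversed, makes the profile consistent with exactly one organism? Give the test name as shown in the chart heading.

As reported, no row in the chart matches all 7 reactions.
Reversing Bile esculin → still no organism matches.
Reversing H2S → still no organism matches.
Reversing Motility (to −) → unique match: Lactobacillus acidophilus.
Reversing Beta-hemolysis → still no organism matches.
Reversing nitrate reduction → still no organism matches.
Reversing Catalase → still no organism matches.
Reversing Esculin → still no organism matches.

Motility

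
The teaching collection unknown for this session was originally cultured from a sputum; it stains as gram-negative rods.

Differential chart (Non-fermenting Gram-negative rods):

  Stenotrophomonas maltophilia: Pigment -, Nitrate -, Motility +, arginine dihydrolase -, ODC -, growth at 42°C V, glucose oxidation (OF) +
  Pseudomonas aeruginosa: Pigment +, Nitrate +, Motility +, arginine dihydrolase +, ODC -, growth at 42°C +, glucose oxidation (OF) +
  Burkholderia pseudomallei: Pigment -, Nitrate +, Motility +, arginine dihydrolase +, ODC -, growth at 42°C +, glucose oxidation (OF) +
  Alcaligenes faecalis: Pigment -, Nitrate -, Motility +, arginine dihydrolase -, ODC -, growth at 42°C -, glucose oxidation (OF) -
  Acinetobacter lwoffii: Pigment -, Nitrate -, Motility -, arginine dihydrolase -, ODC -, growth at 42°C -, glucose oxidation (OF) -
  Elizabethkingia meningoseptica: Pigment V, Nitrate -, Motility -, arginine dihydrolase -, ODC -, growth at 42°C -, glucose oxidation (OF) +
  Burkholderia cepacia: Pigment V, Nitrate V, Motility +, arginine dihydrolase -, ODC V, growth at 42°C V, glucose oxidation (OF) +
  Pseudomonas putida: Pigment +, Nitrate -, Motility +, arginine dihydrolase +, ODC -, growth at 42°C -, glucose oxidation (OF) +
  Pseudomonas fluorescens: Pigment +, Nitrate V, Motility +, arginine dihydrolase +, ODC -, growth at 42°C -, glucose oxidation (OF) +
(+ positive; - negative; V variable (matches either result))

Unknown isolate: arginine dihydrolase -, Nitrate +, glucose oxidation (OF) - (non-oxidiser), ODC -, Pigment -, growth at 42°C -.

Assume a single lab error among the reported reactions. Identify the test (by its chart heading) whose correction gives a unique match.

As reported, no row in the chart matches all 6 reactions.
Reversing growth at 42°C → still no organism matches.
Reversing Pigment → still no organism matches.
Reversing arginine dihydrolase → still no organism matches.
Reversing glucose oxidation (OF) (to +) → unique match: Burkholderia cepacia.
Reversing ODC → still no organism matches.
Reversing Nitrate → 2 organisms match (not unique).

glucose oxidation (OF)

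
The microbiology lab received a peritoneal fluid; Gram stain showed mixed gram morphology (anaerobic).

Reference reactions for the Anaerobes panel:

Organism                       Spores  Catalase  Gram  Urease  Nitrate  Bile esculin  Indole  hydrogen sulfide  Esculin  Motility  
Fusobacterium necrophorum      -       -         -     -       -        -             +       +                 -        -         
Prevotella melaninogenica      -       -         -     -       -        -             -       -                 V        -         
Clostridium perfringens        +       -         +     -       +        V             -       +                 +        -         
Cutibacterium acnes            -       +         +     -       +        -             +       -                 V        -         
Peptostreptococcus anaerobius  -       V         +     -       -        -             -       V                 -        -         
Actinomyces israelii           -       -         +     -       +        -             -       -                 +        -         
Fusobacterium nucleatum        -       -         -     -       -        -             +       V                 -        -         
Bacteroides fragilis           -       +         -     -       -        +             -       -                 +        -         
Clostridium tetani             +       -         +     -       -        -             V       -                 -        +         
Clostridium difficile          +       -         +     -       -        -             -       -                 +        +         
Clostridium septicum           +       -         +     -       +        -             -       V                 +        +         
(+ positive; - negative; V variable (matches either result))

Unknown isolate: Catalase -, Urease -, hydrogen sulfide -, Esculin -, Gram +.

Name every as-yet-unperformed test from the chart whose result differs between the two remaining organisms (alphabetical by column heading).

Motility, Spores

hydrogen sulfide -: excludes Fusobacterium necrophorum, Clostridium perfringens — 9 left.
Catalase -: excludes Cutibacterium acnes, Bacteroides fragilis — 7 left.
Esculin -: excludes Actinomyces israelii, Clostridium difficile, Clostridium septicum — 4 left.
Urease -: all 4 remaining candidates are consistent.
Gram +: excludes Prevotella melaninogenica, Fusobacterium nucleatum — 2 left.
Two candidates remain: Clostridium tetani and Peptostreptococcus anaerobius.
  Spores: Clostridium tetani +, Peptostreptococcus anaerobius - — discriminates.
  Nitrate: - vs - — same for both, does not separate.
  Bile esculin: - vs - — same for both, does not separate.
  Indole: V vs - — variable for at least one, does not separate.
  Motility: Clostridium tetani +, Peptostreptococcus anaerobius - — discriminates.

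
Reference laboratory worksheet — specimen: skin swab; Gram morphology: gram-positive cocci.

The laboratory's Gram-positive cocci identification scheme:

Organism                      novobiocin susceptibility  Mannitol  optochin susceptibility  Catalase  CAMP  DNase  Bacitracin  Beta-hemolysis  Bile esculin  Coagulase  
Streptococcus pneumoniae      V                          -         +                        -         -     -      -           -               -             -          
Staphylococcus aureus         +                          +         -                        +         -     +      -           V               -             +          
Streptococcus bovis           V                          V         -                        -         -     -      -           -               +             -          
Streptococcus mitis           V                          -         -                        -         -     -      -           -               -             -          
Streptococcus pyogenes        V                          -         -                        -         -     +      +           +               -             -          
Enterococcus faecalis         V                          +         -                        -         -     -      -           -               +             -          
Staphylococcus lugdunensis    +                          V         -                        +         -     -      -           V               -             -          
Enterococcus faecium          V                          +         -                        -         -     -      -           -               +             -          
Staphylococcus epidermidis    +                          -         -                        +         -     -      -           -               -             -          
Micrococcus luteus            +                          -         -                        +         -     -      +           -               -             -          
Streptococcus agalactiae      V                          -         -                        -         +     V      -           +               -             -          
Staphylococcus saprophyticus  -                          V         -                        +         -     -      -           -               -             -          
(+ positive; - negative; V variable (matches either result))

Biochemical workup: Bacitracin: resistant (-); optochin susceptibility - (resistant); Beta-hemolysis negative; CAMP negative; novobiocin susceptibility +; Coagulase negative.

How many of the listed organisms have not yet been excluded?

6

Beta-hemolysis -: excludes Streptococcus pyogenes, Streptococcus agalactiae — 10 left.
Bacitracin -: excludes Micrococcus luteus — 9 left.
CAMP -: all 9 remaining candidates are consistent.
optochin susceptibility -: excludes Streptococcus pneumoniae — 8 left.
novobiocin susceptibility +: excludes Staphylococcus saprophyticus — 7 left.
Coagulase -: excludes Staphylococcus aureus — 6 left.
Still consistent: Enterococcus faecalis, Enterococcus faecium, Staphylococcus epidermidis, Staphylococcus lugdunensis, Streptococcus bovis, Streptococcus mitis.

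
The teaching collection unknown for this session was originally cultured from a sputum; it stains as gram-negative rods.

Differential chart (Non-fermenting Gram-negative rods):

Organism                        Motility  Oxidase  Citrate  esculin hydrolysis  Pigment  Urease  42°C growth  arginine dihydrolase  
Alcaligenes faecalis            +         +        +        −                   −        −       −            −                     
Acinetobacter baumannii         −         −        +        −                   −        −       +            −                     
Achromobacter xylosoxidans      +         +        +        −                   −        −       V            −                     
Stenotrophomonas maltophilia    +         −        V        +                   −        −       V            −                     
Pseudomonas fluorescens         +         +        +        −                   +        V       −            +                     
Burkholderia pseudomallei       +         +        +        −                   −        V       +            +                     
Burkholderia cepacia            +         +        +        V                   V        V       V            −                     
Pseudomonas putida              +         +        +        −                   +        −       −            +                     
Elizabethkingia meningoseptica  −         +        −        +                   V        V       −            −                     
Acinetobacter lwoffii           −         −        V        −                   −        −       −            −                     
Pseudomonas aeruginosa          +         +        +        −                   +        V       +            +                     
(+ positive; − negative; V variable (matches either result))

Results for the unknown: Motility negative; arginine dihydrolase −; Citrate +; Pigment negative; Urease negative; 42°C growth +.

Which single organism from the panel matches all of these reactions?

Urease −: all 11 remaining candidates are consistent.
arginine dihydrolase −: excludes Pseudomonas fluorescens, Burkholderia pseudomallei, Pseudomonas putida, Pseudomonas aeruginosa — 7 left.
Pigment −: all 7 remaining candidates are consistent.
Motility −: excludes Alcaligenes faecalis, Achromobacter xylosoxidans, Stenotrophomonas maltophilia, Burkholderia cepacia — 3 left.
Citrate +: excludes Elizabethkingia meningoseptica — 2 left.
42°C growth +: excludes Acinetobacter lwoffii — 1 left.

Acinetobacter baumannii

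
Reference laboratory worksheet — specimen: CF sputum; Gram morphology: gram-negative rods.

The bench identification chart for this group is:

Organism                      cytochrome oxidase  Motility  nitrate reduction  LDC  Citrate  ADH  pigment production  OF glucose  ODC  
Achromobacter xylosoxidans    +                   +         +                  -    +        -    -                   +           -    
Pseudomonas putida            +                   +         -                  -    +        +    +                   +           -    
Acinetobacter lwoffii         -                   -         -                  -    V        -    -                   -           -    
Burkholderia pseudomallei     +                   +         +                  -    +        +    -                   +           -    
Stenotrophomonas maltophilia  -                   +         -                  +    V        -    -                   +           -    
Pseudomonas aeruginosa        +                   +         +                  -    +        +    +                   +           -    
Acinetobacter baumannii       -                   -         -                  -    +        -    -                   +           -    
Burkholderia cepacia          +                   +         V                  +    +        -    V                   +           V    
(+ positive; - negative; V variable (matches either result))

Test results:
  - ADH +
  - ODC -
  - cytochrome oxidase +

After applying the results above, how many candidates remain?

3

ODC -: all 8 remaining candidates are consistent.
ADH +: excludes 5 organisms — 3 left.
cytochrome oxidase +: all 3 remaining candidates are consistent.
Still consistent: Burkholderia pseudomallei, Pseudomonas aeruginosa, Pseudomonas putida.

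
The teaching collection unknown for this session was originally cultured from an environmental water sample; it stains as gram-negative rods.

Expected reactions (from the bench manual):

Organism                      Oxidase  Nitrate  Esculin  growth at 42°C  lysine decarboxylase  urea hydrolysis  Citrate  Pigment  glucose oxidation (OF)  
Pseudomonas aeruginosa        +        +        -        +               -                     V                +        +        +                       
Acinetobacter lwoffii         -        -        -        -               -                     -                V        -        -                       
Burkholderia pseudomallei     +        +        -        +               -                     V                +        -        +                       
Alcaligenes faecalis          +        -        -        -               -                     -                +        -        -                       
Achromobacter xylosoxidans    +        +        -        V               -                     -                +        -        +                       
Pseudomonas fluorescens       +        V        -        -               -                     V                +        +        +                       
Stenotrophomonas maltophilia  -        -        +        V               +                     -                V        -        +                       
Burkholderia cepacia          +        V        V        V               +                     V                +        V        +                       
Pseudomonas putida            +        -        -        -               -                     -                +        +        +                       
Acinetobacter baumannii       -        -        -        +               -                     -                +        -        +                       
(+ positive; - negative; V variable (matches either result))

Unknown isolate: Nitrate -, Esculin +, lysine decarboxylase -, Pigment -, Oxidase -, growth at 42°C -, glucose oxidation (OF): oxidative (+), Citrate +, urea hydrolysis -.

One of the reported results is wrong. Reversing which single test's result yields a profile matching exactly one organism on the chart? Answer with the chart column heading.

lysine decarboxylase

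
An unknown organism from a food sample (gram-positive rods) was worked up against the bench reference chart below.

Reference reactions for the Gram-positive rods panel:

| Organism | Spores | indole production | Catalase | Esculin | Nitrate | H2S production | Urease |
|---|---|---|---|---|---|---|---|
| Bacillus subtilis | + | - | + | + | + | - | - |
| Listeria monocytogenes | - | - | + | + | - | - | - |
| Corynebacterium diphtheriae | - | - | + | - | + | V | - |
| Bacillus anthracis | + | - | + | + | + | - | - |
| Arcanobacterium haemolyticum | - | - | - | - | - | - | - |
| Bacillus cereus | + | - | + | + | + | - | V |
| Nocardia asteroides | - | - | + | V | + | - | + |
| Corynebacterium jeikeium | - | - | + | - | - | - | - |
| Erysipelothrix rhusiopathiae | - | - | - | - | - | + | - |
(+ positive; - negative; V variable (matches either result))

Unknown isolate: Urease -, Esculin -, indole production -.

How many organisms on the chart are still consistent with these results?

Esculin -: excludes Bacillus subtilis, Listeria monocytogenes, Bacillus anthracis, Bacillus cereus — 5 left.
indole production -: all 5 remaining candidates are consistent.
Urease -: excludes Nocardia asteroides — 4 left.
Still consistent: Arcanobacterium haemolyticum, Corynebacterium diphtheriae, Corynebacterium jeikeium, Erysipelothrix rhusiopathiae.

4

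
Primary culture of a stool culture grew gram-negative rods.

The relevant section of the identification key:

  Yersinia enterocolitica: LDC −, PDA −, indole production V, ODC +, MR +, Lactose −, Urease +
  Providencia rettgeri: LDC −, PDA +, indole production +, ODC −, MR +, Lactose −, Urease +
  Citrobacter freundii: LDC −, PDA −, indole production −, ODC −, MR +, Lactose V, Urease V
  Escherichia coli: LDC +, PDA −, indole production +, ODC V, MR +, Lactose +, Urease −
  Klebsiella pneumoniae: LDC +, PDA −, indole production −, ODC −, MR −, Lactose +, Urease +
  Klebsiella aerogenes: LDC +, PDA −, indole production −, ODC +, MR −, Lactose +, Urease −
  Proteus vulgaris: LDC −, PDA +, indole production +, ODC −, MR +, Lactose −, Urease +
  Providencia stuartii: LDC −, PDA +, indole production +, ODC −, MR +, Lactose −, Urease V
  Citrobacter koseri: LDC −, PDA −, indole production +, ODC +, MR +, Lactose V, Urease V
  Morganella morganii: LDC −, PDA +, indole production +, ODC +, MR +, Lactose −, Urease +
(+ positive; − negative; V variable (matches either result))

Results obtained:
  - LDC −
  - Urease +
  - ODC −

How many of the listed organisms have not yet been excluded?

4

ODC −: excludes Yersinia enterocolitica, Klebsiella aerogenes, Citrobacter koseri, Morganella morganii — 6 left.
LDC −: excludes Escherichia coli, Klebsiella pneumoniae — 4 left.
Urease +: all 4 remaining candidates are consistent.
Still consistent: Citrobacter freundii, Proteus vulgaris, Providencia rettgeri, Providencia stuartii.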